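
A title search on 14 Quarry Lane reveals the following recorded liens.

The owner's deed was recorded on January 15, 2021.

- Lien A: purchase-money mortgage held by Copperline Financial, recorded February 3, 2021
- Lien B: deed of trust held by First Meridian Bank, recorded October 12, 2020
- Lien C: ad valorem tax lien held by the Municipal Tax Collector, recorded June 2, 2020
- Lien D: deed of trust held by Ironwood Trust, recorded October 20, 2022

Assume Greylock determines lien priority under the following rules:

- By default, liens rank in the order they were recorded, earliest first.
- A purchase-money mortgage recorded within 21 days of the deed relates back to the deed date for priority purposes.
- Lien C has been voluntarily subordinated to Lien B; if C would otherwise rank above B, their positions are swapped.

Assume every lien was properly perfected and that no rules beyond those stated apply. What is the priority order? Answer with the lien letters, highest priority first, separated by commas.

Adjusting effective dates: A relates back to the deed date January 15, 2021.
Sorted by effective date: C (June 2, 2020), B (October 12, 2020), A (January 15, 2021), D (October 20, 2022).
Because C would otherwise rank above B, the subordination swaps them.

B, C, A, D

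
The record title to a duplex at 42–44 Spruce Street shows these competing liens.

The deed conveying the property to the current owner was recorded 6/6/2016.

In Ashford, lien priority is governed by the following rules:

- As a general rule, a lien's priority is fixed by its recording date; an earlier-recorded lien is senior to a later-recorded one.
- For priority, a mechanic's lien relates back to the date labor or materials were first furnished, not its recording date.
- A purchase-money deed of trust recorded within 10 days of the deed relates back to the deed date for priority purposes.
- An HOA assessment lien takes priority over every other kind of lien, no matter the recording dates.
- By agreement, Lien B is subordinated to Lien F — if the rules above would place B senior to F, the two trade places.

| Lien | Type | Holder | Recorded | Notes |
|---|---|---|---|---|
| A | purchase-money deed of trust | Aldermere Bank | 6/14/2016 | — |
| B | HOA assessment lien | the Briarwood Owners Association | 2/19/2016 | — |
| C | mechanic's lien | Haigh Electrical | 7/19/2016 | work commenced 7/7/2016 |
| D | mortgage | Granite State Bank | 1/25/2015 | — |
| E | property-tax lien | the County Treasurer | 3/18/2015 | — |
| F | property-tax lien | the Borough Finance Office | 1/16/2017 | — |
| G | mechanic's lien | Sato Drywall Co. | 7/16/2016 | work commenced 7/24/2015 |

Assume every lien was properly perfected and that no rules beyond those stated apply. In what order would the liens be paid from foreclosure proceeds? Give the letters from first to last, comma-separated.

F, D, E, G, A, C, B

Effective dates: A's effective date is the deed date, 6/6/2016; C's effective date is 7/7/2016, when work began; G's effective date is 7/24/2015, when work began.
B is an HOA assessment lien and takes priority over every other lien.
Among the remaining liens, by effective date: D (1/25/2015), E (3/18/2015), G (7/24/2015), A (6/6/2016), C (7/7/2016), F (1/16/2017).
B is senior to F before the subordination, so the two trade places.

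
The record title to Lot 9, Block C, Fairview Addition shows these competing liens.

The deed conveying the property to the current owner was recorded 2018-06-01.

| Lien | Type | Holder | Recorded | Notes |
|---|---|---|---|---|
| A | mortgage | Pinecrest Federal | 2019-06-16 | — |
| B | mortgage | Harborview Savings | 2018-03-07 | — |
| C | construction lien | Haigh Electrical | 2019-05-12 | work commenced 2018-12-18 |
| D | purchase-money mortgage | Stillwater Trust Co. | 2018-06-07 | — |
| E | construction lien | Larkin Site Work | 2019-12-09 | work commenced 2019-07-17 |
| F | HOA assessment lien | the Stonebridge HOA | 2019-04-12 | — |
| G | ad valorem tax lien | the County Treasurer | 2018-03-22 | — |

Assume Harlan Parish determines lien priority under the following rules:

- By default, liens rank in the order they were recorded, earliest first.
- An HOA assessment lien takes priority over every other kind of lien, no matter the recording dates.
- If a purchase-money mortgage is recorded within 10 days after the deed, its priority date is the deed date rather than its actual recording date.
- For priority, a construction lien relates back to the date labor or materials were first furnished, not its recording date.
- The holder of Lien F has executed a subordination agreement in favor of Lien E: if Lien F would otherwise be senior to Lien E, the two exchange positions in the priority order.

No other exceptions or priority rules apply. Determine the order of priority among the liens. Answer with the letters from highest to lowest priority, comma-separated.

Effective dates: C is treated as recorded 2018-12-18, the work-commencement date; D relates back to the deed date 2018-06-01; E's effective date is 2019-07-17, when work began.
F is an HOA assessment lien and takes priority over every other lien.
Ordering the rest by effective date: B (2018-03-07), G (2018-03-22), D (2018-06-01), C (2018-12-18), A (2019-06-16), E (2019-07-17).
Because F would otherwise rank above E, the subordination swaps them.

E, B, G, D, C, A, F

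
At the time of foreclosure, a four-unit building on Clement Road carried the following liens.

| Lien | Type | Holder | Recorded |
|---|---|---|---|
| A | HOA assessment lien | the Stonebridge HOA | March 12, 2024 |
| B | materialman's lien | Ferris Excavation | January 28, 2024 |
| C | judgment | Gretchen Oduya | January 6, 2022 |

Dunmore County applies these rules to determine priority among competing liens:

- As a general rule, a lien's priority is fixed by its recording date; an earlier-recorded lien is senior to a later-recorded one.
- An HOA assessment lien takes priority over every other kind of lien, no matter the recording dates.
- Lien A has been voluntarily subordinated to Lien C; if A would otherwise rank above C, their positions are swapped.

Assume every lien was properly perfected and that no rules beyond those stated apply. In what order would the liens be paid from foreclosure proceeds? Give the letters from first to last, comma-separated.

C, A, B

As an HOA assessment lien, A is senior to every other lien.
Among the remaining liens, by effective date: C (January 6, 2022), B (January 28, 2024).
A is senior to C before the subordination, so the two trade places.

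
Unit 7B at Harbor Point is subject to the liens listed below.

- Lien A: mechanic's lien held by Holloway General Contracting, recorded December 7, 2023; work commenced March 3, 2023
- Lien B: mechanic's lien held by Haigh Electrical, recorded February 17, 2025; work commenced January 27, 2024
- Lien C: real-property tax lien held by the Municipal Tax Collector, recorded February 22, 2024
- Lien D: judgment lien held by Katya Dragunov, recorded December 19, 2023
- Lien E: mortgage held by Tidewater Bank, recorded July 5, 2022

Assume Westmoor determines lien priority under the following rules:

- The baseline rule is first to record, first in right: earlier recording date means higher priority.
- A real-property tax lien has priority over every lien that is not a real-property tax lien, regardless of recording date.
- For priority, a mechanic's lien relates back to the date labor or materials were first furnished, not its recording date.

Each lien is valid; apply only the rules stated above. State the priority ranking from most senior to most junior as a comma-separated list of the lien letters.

C, E, A, D, B

Effective dates after the stated exceptions: A is treated as recorded March 3, 2023, the work-commencement date; B relates back to January 27, 2024 (work commenced).
C, as a real-property tax lien, has superpriority and ranks first.
The other liens, earliest effective date first: E (July 5, 2022), A (March 3, 2023), D (December 19, 2023), B (January 27, 2024).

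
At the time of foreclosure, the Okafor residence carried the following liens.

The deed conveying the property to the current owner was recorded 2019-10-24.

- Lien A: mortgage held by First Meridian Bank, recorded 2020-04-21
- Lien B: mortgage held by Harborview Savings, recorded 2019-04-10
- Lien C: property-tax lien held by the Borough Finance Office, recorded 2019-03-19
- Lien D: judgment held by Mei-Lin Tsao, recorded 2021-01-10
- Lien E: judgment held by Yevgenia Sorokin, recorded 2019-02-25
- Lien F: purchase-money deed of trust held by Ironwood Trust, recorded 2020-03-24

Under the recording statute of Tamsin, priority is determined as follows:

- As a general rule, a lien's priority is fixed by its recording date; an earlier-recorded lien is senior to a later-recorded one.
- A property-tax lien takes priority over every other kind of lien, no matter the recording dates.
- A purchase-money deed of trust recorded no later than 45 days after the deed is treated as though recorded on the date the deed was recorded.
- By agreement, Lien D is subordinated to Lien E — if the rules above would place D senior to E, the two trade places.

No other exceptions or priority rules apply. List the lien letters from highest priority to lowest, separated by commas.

Effective dates: F was recorded 152 days after the deed, outside the 45-day window, so it keeps its recording date.
C is a property-tax lien and takes priority over every other lien.
The other liens, earliest effective date first: E (2019-02-25), B (2019-04-10), F (2020-03-24), A (2020-04-21), D (2021-01-10).
Since D is not senior to E, the subordination leaves the order unchanged.

C, E, B, F, A, D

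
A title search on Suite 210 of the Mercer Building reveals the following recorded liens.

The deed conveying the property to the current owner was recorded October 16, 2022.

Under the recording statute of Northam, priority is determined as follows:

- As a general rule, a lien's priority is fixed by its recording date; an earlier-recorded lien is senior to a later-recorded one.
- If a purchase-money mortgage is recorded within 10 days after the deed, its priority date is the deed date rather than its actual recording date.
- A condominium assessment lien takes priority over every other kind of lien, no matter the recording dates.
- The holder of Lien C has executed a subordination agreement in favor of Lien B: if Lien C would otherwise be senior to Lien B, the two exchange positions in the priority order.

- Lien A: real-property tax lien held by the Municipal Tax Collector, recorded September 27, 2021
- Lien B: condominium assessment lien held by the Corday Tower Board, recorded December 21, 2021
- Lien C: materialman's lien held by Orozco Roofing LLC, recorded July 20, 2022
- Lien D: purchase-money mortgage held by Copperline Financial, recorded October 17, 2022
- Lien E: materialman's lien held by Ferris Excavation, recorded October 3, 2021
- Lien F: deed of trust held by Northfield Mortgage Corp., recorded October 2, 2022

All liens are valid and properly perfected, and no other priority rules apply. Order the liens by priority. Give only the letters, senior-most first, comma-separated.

B, A, E, C, F, D

Effective dates: D's effective date is the deed date, October 16, 2022.
B is a condominium assessment lien and takes priority over every other lien.
Among the remaining liens, by effective date: A (September 27, 2021), E (October 3, 2021), C (July 20, 2022), F (October 2, 2022), D (October 16, 2022).
C already ranks below B; the subordination has no effect.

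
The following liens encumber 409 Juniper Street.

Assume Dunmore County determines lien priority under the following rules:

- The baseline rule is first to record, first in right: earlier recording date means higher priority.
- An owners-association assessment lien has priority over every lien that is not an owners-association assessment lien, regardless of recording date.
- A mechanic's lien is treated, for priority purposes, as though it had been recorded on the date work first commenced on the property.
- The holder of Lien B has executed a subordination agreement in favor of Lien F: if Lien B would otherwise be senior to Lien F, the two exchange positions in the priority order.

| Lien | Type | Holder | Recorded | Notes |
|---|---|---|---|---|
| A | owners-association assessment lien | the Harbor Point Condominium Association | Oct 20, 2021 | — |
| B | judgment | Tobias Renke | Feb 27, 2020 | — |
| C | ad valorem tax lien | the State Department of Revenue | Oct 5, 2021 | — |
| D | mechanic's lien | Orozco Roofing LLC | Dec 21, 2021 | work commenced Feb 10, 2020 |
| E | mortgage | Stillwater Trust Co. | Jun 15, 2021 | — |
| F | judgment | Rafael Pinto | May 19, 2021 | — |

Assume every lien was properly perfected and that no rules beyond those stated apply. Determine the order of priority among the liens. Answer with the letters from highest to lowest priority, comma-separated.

Adjusting effective dates: D is treated as recorded Feb 10, 2020, the work-commencement date.
A is an owners-association assessment lien, so it outranks all other liens regardless of date.
The other liens, earliest effective date first: D (Feb 10, 2020), B (Feb 27, 2020), F (May 19, 2021), E (Jun 15, 2021), C (Oct 5, 2021).
The subordination applies — B was senior to F — so B and F swap.

A, D, F, B, E, C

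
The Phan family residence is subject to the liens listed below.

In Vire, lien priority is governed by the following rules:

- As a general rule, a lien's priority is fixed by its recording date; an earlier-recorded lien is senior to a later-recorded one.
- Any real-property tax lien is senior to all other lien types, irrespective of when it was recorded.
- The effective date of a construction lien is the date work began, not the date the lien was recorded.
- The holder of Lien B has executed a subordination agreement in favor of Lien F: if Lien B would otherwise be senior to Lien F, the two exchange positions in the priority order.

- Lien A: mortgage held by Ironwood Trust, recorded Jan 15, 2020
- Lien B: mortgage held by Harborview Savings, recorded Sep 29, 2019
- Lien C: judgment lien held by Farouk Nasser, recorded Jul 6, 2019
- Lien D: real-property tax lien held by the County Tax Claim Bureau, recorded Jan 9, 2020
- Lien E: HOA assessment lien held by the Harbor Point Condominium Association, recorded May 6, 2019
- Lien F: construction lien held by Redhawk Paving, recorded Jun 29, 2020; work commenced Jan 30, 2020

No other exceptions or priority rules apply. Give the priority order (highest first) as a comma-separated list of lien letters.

Effective dates: F relates back to Jan 30, 2020 (work commenced).
D, as a real-property tax lien, has superpriority and ranks first.
Remaining liens by effective date: E (May 6, 2019), C (Jul 6, 2019), B (Sep 29, 2019), A (Jan 15, 2020), F (Jan 30, 2020).
B is senior to F before the subordination, so the two trade places.

D, E, C, F, A, B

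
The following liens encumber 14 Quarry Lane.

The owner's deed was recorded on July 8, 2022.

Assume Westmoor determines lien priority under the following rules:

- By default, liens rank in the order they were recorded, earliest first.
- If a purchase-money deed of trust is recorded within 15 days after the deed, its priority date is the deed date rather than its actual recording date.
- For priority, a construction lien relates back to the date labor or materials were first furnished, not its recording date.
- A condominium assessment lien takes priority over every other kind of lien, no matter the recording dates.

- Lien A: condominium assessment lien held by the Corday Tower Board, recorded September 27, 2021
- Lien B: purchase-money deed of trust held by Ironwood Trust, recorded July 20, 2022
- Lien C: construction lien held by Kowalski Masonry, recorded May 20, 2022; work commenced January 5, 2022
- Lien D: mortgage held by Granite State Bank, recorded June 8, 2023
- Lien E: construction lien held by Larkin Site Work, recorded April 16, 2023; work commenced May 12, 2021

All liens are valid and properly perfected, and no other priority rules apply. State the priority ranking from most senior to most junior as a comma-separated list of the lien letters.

First, effective dates: B relates back to the deed date July 8, 2022; C is treated as recorded January 5, 2022, the work-commencement date; E's effective date is May 12, 2021, when work began.
A, as a condominium assessment lien, has superpriority and ranks first.
The other liens, earliest effective date first: E (May 12, 2021), C (January 5, 2022), B (July 8, 2022), D (June 8, 2023).

A, E, C, B, D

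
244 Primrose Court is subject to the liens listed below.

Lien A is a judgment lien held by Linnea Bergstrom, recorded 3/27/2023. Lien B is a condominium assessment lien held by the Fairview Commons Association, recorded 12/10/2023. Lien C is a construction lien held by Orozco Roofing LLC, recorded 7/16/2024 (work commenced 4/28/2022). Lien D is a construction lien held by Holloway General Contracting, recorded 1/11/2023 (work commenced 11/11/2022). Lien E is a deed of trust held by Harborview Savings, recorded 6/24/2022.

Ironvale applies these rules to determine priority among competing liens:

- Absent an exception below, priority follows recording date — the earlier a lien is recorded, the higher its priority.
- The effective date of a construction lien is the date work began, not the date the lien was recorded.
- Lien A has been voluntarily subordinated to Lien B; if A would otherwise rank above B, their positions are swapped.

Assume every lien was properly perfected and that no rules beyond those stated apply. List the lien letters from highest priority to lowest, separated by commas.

C, E, D, B, A

Adjusting effective dates: C is treated as recorded 4/28/2022, the work-commencement date; D relates back to 11/11/2022 (work commenced).
By effective date: C (4/28/2022), E (6/24/2022), D (11/11/2022), A (3/27/2023), B (12/10/2023).
A is senior to B before the subordination, so the two trade places.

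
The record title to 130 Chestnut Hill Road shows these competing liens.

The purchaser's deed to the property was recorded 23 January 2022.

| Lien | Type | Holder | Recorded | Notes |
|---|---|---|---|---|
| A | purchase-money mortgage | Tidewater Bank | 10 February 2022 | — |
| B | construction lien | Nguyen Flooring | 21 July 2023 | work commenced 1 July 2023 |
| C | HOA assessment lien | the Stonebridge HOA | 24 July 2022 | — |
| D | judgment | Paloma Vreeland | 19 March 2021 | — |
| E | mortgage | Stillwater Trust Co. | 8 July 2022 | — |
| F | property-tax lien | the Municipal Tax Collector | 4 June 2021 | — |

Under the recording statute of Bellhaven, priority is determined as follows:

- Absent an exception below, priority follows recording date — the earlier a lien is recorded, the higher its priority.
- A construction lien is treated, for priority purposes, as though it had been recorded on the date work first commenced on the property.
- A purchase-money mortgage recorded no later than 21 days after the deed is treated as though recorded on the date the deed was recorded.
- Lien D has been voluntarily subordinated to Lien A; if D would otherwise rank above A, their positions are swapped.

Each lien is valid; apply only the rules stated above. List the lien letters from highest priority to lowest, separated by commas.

A, F, D, E, C, B

Effective dates: A was recorded within the 21-day window, so its effective date is the deed date 23 January 2022; B's effective date is 1 July 2023, when work began.
By effective date, earliest first: D (19 March 2021), F (4 June 2021), A (23 January 2022), E (8 July 2022), C (24 July 2022), B (1 July 2023).
D is senior to A before the subordination, so the two trade places.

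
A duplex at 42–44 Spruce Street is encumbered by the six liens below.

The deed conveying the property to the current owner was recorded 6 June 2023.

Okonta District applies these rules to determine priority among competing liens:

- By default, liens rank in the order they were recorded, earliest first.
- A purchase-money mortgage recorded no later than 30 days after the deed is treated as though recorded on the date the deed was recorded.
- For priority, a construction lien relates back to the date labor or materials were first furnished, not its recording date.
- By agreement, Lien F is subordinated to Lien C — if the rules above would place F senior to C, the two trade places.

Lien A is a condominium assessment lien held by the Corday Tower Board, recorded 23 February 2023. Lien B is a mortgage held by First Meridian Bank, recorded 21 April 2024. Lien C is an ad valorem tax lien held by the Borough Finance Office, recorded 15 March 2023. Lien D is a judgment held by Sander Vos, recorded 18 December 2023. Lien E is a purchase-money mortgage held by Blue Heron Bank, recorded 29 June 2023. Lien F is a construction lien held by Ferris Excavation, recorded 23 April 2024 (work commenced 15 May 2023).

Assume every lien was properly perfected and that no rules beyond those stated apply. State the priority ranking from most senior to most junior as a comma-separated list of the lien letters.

A, C, F, E, D, B

Effective dates after the stated exceptions: E was recorded within the 30-day window, so its effective date is the deed date 6 June 2023; F is treated as recorded 15 May 2023, the work-commencement date.
By effective date, earliest first: A (23 February 2023), C (15 March 2023), F (15 May 2023), E (6 June 2023), D (18 December 2023), B (21 April 2024).
F already ranks below C; the subordination has no effect.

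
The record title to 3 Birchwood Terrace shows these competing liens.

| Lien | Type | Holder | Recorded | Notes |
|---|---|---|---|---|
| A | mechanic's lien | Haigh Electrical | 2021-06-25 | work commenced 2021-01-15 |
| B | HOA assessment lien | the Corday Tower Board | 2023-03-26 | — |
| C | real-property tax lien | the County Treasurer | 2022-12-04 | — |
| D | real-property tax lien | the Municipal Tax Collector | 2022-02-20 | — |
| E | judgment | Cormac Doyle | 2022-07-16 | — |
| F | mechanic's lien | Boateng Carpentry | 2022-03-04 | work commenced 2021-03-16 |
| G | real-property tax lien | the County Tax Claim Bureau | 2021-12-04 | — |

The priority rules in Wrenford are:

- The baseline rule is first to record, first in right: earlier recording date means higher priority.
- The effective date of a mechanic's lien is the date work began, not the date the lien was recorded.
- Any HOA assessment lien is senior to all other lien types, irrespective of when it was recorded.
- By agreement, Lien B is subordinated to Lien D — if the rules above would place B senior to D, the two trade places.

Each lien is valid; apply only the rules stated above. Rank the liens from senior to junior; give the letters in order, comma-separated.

First, effective dates: A relates back to 2021-01-15 (work commenced); F is treated as recorded 2021-03-16, the work-commencement date.
B is an HOA assessment lien and takes priority over every other lien.
The other liens, earliest effective date first: A (2021-01-15), F (2021-03-16), G (2021-12-04), D (2022-02-20), E (2022-07-16), C (2022-12-04).
B would otherwise be senior to D, so under the subordination agreement B and D exchange positions.

D, A, F, G, B, E, C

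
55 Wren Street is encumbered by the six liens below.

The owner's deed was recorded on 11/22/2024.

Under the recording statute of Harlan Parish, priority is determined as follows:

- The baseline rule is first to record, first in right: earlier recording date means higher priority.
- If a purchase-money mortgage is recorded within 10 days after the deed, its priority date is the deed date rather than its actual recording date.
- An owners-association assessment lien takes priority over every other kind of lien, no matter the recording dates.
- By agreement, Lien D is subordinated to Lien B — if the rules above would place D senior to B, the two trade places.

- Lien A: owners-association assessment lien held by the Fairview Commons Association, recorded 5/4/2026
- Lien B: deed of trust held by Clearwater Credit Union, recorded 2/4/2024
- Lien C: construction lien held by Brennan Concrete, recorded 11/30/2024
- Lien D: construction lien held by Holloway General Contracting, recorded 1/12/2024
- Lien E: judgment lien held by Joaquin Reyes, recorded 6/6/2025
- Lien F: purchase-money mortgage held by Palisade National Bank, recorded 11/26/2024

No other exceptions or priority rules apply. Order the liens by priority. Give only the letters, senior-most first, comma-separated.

A, B, D, F, C, E

Effective dates after the stated exceptions: F's effective date is the deed date, 11/22/2024.
As an owners-association assessment lien, A is senior to every other lien.
Ordering the rest by effective date: D (1/12/2024), B (2/4/2024), F (11/22/2024), C (11/30/2024), E (6/6/2025).
Because D would otherwise rank above B, the subordination swaps them.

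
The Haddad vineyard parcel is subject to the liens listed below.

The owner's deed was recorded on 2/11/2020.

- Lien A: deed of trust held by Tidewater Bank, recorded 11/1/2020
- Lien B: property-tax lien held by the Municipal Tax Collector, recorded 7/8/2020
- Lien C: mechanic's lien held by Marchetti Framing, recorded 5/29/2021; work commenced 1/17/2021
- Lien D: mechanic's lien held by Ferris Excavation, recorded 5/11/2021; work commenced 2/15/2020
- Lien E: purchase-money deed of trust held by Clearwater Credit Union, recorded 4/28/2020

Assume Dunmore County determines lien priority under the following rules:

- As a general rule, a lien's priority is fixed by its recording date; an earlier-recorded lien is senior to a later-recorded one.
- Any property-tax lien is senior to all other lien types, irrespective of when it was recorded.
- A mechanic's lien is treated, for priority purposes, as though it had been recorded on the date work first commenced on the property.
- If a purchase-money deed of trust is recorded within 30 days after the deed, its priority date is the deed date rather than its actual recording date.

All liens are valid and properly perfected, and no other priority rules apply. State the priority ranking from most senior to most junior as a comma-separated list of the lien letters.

First, effective dates: C's effective date is 1/17/2021, when work began; D relates back to 2/15/2020 (work commenced); E missed the 30-day window (77 days after the deed), so its recording date stands.
As a property-tax lien, B is senior to every other lien.
Remaining liens by effective date: D (2/15/2020), E (4/28/2020), A (11/1/2020), C (1/17/2021).

B, D, E, A, C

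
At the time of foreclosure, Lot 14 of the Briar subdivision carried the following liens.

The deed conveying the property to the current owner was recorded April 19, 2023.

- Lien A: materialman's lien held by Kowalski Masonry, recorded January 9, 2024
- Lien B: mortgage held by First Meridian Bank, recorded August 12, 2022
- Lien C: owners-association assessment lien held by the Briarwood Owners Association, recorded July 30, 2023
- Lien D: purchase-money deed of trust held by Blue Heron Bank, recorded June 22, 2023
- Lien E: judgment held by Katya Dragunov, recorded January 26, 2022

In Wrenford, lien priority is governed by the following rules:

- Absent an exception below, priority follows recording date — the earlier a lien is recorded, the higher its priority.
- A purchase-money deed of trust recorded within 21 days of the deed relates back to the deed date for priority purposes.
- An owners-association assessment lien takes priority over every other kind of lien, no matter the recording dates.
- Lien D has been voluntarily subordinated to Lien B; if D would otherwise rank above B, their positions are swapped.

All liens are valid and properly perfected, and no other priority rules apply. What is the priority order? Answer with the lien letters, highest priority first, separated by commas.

First, effective dates: D was recorded 64 days after the deed, outside the 21-day window, so it keeps its recording date.
As an owners-association assessment lien, C is senior to every other lien.
Ordering the rest by effective date: E (January 26, 2022), B (August 12, 2022), D (June 22, 2023), A (January 9, 2024).
D is already junior to B, so the subordination agreement changes nothing.

C, E, B, D, A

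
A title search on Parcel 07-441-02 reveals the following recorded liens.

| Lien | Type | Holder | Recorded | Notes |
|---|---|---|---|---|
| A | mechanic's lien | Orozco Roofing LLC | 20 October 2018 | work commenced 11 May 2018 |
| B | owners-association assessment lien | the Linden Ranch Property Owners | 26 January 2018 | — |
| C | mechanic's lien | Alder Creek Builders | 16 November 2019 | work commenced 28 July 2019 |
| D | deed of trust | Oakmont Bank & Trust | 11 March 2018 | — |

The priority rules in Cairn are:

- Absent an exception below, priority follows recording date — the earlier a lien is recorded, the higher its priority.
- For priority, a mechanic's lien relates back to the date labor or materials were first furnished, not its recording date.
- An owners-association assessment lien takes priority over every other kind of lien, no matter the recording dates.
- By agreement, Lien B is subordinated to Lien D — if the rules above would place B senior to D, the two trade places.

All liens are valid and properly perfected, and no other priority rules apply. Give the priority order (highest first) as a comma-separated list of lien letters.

D, B, A, C

First, effective dates: A's effective date is 11 May 2018, when work began; C's effective date is 28 July 2019, when work began.
As an owners-association assessment lien, B is senior to every other lien.
Ordering the rest by effective date: D (11 March 2018), A (11 May 2018), C (28 July 2019).
The subordination applies — B was senior to D — so B and D swap.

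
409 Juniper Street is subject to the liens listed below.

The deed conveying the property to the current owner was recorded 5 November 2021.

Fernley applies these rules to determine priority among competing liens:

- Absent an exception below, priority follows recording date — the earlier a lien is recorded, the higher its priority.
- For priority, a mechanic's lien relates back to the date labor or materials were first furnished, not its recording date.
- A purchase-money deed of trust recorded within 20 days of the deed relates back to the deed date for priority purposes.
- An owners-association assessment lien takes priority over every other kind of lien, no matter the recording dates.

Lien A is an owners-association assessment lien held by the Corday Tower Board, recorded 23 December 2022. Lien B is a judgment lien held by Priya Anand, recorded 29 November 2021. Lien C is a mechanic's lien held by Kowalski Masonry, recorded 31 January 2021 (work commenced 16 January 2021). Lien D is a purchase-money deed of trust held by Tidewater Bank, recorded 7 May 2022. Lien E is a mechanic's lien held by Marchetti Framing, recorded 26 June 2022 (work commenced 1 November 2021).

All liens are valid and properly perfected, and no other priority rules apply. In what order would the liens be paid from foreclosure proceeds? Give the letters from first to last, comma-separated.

First, effective dates: C is treated as recorded 16 January 2021, the work-commencement date; D missed the 20-day window (183 days after the deed), so its recording date stands; E's effective date is 1 November 2021, when work began.
A, as an owners-association assessment lien, has superpriority and ranks first.
Among the remaining liens, by effective date: C (16 January 2021), E (1 November 2021), B (29 November 2021), D (7 May 2022).

A, C, E, B, D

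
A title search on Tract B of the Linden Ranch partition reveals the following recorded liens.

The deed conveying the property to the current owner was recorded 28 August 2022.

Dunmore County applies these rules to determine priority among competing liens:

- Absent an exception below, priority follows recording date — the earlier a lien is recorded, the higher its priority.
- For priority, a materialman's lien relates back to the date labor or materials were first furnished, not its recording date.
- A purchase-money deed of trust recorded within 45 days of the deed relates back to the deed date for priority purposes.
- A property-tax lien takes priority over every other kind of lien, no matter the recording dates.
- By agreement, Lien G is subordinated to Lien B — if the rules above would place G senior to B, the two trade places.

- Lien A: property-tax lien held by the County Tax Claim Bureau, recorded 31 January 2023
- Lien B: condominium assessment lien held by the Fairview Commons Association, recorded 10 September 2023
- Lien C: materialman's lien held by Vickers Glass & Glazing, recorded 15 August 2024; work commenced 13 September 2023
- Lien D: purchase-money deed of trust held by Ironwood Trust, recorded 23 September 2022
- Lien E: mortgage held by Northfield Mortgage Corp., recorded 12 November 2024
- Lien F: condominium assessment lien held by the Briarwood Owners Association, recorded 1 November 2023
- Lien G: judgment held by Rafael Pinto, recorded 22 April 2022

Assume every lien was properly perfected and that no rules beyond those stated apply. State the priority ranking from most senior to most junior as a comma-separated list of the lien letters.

A, B, D, G, C, F, E

First, effective dates: C's effective date is 13 September 2023, when work began; D relates back to the deed date 28 August 2022.
A, as a property-tax lien, has superpriority and ranks first.
Remaining liens by effective date: G (22 April 2022), D (28 August 2022), B (10 September 2023), C (13 September 2023), F (1 November 2023), E (12 November 2024).
Because G would otherwise rank above B, the subordination swaps them.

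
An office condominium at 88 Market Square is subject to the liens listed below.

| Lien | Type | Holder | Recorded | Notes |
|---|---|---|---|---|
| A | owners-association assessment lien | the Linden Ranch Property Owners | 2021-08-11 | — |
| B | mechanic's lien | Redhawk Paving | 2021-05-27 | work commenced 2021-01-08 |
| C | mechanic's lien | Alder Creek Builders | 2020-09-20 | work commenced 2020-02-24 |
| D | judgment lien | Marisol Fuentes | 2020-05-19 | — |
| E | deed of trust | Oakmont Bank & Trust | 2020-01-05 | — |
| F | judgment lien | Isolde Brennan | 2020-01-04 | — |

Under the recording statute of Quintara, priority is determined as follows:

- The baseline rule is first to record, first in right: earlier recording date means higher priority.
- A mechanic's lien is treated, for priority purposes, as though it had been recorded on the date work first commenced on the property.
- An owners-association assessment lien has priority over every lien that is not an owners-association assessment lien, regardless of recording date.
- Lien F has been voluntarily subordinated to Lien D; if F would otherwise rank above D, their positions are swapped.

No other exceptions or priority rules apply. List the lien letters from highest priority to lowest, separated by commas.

A, D, E, C, F, B

Effective dates: B is treated as recorded 2021-01-08, the work-commencement date; C's effective date is 2020-02-24, when work began.
A is an owners-association assessment lien, so it outranks all other liens regardless of date.
Ordering the rest by effective date: F (2020-01-04), E (2020-01-05), C (2020-02-24), D (2020-05-19), B (2021-01-08).
F is senior to D before the subordination, so the two trade places.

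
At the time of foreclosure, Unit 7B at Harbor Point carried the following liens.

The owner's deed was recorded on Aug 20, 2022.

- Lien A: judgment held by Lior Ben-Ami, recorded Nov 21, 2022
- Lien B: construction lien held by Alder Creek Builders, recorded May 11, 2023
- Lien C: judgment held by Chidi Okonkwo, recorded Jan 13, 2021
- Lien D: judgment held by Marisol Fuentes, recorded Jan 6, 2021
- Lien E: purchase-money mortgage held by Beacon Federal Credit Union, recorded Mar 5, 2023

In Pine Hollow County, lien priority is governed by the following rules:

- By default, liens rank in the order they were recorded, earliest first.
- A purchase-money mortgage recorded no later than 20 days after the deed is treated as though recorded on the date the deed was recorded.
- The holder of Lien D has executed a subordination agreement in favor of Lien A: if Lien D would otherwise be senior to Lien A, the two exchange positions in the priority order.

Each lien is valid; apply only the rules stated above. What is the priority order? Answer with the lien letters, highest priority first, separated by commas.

Adjusting effective dates: E was recorded 197 days after the deed, outside the 20-day window, so it keeps its recording date.
By effective date: D (Jan 6, 2021), C (Jan 13, 2021), A (Nov 21, 2022), E (Mar 5, 2023), B (May 11, 2023).
The subordination applies — D was senior to A — so D and A swap.

A, C, D, E, B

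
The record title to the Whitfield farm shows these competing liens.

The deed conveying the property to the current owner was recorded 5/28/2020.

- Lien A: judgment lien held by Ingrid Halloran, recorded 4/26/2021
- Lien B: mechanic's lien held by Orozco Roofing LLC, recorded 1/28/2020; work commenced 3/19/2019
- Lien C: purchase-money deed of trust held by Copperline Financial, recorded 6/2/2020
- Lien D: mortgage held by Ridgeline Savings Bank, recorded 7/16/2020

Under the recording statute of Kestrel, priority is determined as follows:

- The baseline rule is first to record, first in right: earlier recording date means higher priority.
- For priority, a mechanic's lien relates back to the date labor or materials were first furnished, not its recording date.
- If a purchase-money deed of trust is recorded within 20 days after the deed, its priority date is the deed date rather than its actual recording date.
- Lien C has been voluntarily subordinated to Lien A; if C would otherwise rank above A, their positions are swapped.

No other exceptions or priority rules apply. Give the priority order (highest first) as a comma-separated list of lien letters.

B, A, D, C

Effective dates after the stated exceptions: B is treated as recorded 3/19/2019, the work-commencement date; C was recorded within the 20-day window, so its effective date is the deed date 5/28/2020.
Sorted by effective date: B (3/19/2019), C (5/28/2020), D (7/16/2020), A (4/26/2021).
The subordination applies — C was senior to A — so C and A swap.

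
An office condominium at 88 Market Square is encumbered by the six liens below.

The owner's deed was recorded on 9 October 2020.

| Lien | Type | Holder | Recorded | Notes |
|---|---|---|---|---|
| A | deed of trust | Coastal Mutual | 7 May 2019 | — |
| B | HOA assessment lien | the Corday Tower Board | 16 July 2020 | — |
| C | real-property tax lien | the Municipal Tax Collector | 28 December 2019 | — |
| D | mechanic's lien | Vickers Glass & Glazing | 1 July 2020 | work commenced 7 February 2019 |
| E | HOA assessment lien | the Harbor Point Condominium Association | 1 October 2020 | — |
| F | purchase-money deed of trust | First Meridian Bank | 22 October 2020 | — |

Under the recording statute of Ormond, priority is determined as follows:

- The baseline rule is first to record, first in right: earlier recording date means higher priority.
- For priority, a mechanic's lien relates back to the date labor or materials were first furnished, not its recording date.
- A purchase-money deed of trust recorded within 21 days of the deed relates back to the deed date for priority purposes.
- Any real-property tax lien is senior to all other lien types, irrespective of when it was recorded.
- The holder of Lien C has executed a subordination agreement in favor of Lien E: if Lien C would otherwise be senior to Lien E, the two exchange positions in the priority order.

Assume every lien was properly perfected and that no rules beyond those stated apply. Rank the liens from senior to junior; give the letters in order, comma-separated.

Adjusting effective dates: D's effective date is 7 February 2019, when work began; F was recorded within the 21-day window, so its effective date is the deed date 9 October 2020.
C is a real-property tax lien, so it outranks all other liens regardless of date.
Ordering the rest by effective date: D (7 February 2019), A (7 May 2019), B (16 July 2020), E (1 October 2020), F (9 October 2020).
The subordination applies — C was senior to E — so C and E swap.

E, D, A, B, C, F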